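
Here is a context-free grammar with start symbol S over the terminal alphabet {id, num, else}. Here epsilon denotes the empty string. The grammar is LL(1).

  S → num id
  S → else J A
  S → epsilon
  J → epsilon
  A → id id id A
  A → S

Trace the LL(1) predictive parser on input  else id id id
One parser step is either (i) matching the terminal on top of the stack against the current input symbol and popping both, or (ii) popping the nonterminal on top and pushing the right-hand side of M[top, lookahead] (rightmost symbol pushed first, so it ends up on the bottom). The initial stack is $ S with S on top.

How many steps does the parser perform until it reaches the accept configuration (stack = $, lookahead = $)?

9

     Stack         Input            Action
  1  $ S           else id id id $  expand S → else J A
  2  $ A J else    else id id id $  match else
  3  $ A J         id id id $       expand J → epsilon
  4  $ A           id id id $       expand A → id id id A
  5  $ A id id id  id id id $       match id
  6  $ A id id     id id $          match id
  7  $ A id        id $             match id
  8  $ A           $                expand A → S
  9  $ S           $                expand S → epsilon
Accept reached after 9 steps.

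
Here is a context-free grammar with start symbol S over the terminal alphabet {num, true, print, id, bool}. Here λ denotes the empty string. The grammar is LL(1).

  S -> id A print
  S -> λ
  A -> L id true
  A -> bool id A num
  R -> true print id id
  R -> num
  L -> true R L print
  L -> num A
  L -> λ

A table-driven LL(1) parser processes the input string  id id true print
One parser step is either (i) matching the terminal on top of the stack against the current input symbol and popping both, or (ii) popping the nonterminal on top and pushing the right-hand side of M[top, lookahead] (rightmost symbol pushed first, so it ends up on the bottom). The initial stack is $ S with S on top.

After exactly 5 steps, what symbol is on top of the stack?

true

     Stack              Input               Action
  1  $ S                id id true print $  expand S -> id A print
  2  $ print A id       id id true print $  match id
  3  $ print A          id true print $     expand A -> L id true
  4  $ print true id L  id true print $     expand L -> λ
  5  $ print true id    id true print $     match id
Stack after step 5: $ print true (top = true).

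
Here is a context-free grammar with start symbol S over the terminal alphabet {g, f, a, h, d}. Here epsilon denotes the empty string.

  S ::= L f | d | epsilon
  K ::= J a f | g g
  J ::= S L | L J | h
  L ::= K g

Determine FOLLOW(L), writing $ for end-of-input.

{a, d, f, g, h}

FIRST(S) = {epsilon, d, g, h}  (via L f)
FIRST(K) = {d, g, h}  (via J a f)
FIRST(L) = {d, g, h}  (via K g)
FIRST(J) = {d, g, h}  (via S L, L J)
FOLLOW(S) includes $ since S is the start symbol.
FOLLOW(S): in J::=S L, S is followed by L with FIRST {d, g, h}. Thus FOLLOW(S) = {$, d, g, h}.
FOLLOW(K): in L::=K g, K is followed by g with FIRST {g}. Thus FOLLOW(K) = {g}.
FOLLOW(J): in K::=J a f, J is followed by a f with FIRST {a}; in J::=L J, the suffix after J is empty (adds nothing new). Thus FOLLOW(J) = {a}.
FOLLOW(L): in S::=L f, L is followed by f with FIRST {f}; in J::=S L, the suffix after L is empty, so FOLLOW(L) ⊇ FOLLOW(J) = {a}; in J::=L J, L is followed by J with FIRST {d, g, h}. Thus FOLLOW(L) = {a, d, f, g, h}.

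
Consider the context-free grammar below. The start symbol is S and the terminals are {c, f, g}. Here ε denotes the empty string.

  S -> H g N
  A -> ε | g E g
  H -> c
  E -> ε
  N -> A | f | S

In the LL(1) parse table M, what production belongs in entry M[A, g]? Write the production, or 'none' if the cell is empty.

FIRST(A) = {ε, g}
FIRST(H) = {c}
FIRST(E) = {ε}
FIRST(S) = {c}  (via H g N)
FIRST(N) = {ε, c, f, g}  (via A, S)
FOLLOW(S) includes $ since S is the start symbol.
FOLLOW(N): in S->H g N, the suffix after N is empty, so FOLLOW(N) ⊇ FOLLOW(S) = {$}. Thus FOLLOW(N) = {$}.
FOLLOW(A): in N->A, the suffix after A is empty, so FOLLOW(A) ⊇ FOLLOW(N) = {$}. Thus FOLLOW(A) = {$}.
For A -> ε: FIRST(ε) = {ε}, so it goes in M[A, t] for t ∈ {}; since ε ∈ FIRST, also for every t ∈ FOLLOW(A) = {$}.
For A -> g E g: FIRST(g E g) = {g}, so it goes in M[A, t] for t ∈ {g}.

A -> g E g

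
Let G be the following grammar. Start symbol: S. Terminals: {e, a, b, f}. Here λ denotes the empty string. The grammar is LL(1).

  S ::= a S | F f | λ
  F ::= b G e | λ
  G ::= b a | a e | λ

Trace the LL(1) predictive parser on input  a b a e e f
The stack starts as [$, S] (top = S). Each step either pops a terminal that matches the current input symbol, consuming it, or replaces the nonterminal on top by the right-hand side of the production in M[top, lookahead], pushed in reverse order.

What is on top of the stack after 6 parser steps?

a

step 1: stack=$ S  input=a b a e e f $  — expand S ::= a S
step 2: stack=$ S a  input=a b a e e f $  — match a
step 3: stack=$ S  input=b a e e f $  — expand S ::= F f
step 4: stack=$ f F  input=b a e e f $  — expand F ::= b G e
step 5: stack=$ f e G b  input=b a e e f $  — match b
step 6: stack=$ f e G  input=a e e f $  — expand G ::= a e
Stack after step 6: $ f e e a (top = a).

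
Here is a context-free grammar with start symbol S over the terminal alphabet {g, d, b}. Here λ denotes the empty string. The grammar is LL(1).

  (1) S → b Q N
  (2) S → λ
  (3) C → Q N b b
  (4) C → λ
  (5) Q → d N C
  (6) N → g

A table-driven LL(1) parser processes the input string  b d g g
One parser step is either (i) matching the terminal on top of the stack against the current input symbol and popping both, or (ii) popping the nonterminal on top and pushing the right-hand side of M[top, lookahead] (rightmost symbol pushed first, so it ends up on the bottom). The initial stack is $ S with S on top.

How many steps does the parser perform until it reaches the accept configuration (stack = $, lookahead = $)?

     Stack      Input      Action
  1  $ S        b d g g $  expand S → b Q N
  2  $ N Q b    b d g g $  match b
  3  $ N Q      d g g $    expand Q → d N C
  4  $ N C N d  d g g $    match d
  5  $ N C N    g g $      expand N → g
  6  $ N C g    g g $      match g
  7  $ N C      g $        expand C → λ
  8  $ N        g $        expand N → g
  9  $ g        g $        match g
Accept reached after 9 steps.

9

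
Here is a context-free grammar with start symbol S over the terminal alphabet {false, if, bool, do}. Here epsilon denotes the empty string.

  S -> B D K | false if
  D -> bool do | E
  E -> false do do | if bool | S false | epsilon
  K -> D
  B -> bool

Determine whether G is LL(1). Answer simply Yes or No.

No

FIRST(S) = {bool, false}
FIRST(D) = {epsilon, bool, false, if}
FIRST(E) = {epsilon, bool, false, if}
FIRST(K) = {epsilon, bool, false, if}
FIRST(B) = {bool}
FOLLOW(S) = {$, false}
FOLLOW(D) = {$, bool, false, if}
FOLLOW(E) = {$, bool, false, if}
FOLLOW(K) = {$, false}
FOLLOW(B) = {$, bool, false, if}
Cell M[D, bool] receives both D -> bool do and D -> E — the grammar is not LL(1).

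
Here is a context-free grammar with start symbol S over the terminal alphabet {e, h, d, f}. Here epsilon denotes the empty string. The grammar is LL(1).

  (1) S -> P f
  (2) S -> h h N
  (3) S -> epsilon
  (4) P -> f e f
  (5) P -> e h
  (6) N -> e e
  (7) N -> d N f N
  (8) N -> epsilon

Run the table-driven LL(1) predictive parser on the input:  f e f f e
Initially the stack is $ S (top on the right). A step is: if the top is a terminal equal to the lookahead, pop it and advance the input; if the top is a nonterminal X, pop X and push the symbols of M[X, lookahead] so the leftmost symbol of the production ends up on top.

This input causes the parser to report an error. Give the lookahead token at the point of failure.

e

step 1: stack=$ S  input=f e f f e $  — expand S -> P f
step 2: stack=$ f P  input=f e f f e $  — expand P -> f e f
step 3: stack=$ f f e f  input=f e f f e $  — match f
step 4: stack=$ f f e  input=e f f e $  — match e
step 5: stack=$ f f  input=f f e $  — match f
step 6: stack=$ f  input=f e $  — match f
step 7: stack=$  input=e $  — error: stack empty but input remains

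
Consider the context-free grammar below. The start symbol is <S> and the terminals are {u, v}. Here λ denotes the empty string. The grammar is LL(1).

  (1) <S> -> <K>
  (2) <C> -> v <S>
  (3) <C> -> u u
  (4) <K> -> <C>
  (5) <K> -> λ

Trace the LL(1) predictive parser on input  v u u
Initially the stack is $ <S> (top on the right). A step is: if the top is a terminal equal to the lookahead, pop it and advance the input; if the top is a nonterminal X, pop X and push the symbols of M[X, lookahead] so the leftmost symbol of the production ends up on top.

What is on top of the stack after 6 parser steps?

step 1: stack=$ <S>  input=v u u $  — expand <S> -> <K>
step 2: stack=$ <K>  input=v u u $  — expand <K> -> <C>
step 3: stack=$ <C>  input=v u u $  — expand <C> -> v <S>
step 4: stack=$ <S> v  input=v u u $  — match v
step 5: stack=$ <S>  input=u u $  — expand <S> -> <K>
step 6: stack=$ <K>  input=u u $  — expand <K> -> <C>
Stack after step 6: $ <C> (top = <C>).

<C>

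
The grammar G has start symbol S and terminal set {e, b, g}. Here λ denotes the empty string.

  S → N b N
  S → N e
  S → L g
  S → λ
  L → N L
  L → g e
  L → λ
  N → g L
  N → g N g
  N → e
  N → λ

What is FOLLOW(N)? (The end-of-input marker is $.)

FIRST(N) = {λ, e, g}
FIRST(L) = {λ, e, g}  (via N L)
FIRST(S) = {λ, b, e, g}  (via N b N, N e, L g)
FOLLOW(S) includes $ since S is the start symbol.
FOLLOW(S): S appears on no right-hand side. Thus FOLLOW(S) = {$}.
FOLLOW(L): in S→L g, L is followed by g with FIRST {g}; in L→N L, the suffix after L is empty (adds nothing new); in N→g L, the suffix after L is empty, so FOLLOW(L) ⊇ FOLLOW(N) = {$, b, e, g}. Thus FOLLOW(L) = {$, b, e, g}.
FOLLOW(N): in S→N b N (occurrence 1), N is followed by b N with FIRST {b}; in S→N b N (occurrence 2), the suffix after N is empty, so FOLLOW(N) ⊇ FOLLOW(S) = {$}; in S→N e, N is followed by e with FIRST {e}; in L→N L, N is followed by L with FIRST {λ, e, g}; in L→N L, the suffix after N is nullable, so FOLLOW(N) ⊇ FOLLOW(L) = {$, b, e, g}; in N→g N g, N is followed by g with FIRST {g}. Thus FOLLOW(N) = {$, b, e, g}.

{$, b, e, g}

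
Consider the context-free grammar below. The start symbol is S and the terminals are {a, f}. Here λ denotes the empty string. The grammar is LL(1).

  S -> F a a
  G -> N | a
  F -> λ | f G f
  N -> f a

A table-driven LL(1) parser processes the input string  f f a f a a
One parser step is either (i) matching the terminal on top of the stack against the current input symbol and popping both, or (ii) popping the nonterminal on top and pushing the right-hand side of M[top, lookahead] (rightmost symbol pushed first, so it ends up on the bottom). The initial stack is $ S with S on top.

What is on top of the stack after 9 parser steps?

step 1: stack=$ S  input=f f a f a a $  — expand S -> F a a
step 2: stack=$ a a F  input=f f a f a a $  — expand F -> f G f
step 3: stack=$ a a f G f  input=f f a f a a $  — match f
step 4: stack=$ a a f G  input=f a f a a $  — expand G -> N
step 5: stack=$ a a f N  input=f a f a a $  — expand N -> f a
step 6: stack=$ a a f a f  input=f a f a a $  — match f
step 7: stack=$ a a f a  input=a f a a $  — match a
step 8: stack=$ a a f  input=f a a $  — match f
step 9: stack=$ a a  input=a a $  — match a
Stack after step 9: $ a (top = a).

a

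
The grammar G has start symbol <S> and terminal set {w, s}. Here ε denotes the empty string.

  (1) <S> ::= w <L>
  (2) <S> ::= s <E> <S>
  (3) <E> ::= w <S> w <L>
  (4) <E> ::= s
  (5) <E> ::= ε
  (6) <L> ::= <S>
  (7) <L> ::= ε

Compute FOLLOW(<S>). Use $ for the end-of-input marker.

FIRST(<S>): from <S>::=w <L> we get {w}; from <S>::=s <E> <S> we get {s}. So FIRST(<S>) = {s, w}.
FIRST(<E>): from <E>::=w <S> w <L> we get {w}; from <E>::=s we get {s}; from <E>::=ε we get {ε}. So FIRST(<E>) = {ε, s, w}.
FIRST(<L>): from <L>::=<S> we get {s, w}; from <L>::=ε we get {ε}. So FIRST(<L>) = {ε, s, w}.
FOLLOW(<S>) includes $ since <S> is the start symbol.
FOLLOW(<E>): in <S>::=s <E> <S>, <E> is followed by <S> with FIRST {s, w}. Thus FOLLOW(<E>) = {s, w}.
FOLLOW(<S>): in <S>::=s <E> <S>, the suffix after <S> is empty (adds nothing new); in <E>::=w <S> w <L>, <S> is followed by w <L> with FIRST {w}; in <L>::=<S>, the suffix after <S> is empty, so FOLLOW(<S>) ⊇ FOLLOW(<L>) = {$, s, w}. Thus FOLLOW(<S>) = {$, s, w}.
FOLLOW(<L>): in <S>::=w <L>, the suffix after <L> is empty, so FOLLOW(<L>) ⊇ FOLLOW(<S>) = {$, s, w}; in <E>::=w <S> w <L>, the suffix after <L> is empty, so FOLLOW(<L>) ⊇ FOLLOW(<E>) = {s, w}. Thus FOLLOW(<L>) = {$, s, w}.

{$, s, w}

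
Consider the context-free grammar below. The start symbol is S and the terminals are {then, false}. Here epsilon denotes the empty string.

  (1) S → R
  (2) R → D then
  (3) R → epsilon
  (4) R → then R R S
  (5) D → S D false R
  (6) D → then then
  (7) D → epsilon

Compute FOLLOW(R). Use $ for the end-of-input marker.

{$, false, then}

FIRST(S): from S→R we get {epsilon, false, then}. So FIRST(S) = {epsilon, false, then}.
FIRST(D): from D→S D false R we get {false, then}; from D→then then we get {then}; from D→epsilon we get {epsilon}. So FIRST(D) = {epsilon, false, then}.
FIRST(R): from R→D then we get {false, then}; from R→epsilon we get {epsilon}; from R→then R R S we get {then}. So FIRST(R) = {epsilon, false, then}.
FOLLOW(S) includes $ since S is the start symbol.
FOLLOW(D): in R→D then, D is followed by then with FIRST {then}; in D→S D false R, D is followed by false R with FIRST {false}. Thus FOLLOW(D) = {false, then}.
FOLLOW(S): in R→then R R S, the suffix after S is empty, so FOLLOW(S) ⊇ FOLLOW(R) = {$, false, then}; in D→S D false R, S is followed by D false R with FIRST {false, then}. Thus FOLLOW(S) = {$, false, then}.
FOLLOW(R): in S→R, the suffix after R is empty, so FOLLOW(R) ⊇ FOLLOW(S) = {$, false, then}; in R→then R R S (occurrence 1), R is followed by R S with FIRST {epsilon, false, then}; in R→then R R S (occurrence 1), the suffix after R is nullable (adds nothing new); in R→then R R S (occurrence 2), R is followed by S with FIRST {epsilon, false, then}; in R→then R R S (occurrence 2), the suffix after R is nullable (adds nothing new); in D→S D false R, the suffix after R is empty, so FOLLOW(R) ⊇ FOLLOW(D) = {false, then}. Thus FOLLOW(R) = {$, false, then}.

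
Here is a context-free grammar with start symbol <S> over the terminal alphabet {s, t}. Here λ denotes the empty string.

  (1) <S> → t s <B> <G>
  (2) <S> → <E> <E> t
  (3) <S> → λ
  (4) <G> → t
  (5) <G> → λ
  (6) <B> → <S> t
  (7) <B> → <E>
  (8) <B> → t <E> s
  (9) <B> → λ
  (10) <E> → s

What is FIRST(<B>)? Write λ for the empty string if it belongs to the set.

{λ, s, t}

FIRST(<G>): from <G>→t we get {t}; from <G>→λ we get {λ}. So FIRST(<G>) = {λ, t}.
FIRST(<E>): from <E>→s we get {s}. So FIRST(<E>) = {s}.
FIRST(<S>): from <S>→t s <B> <G> we get {t}; from <S>→<E> <E> t we get {s}; from <S>→λ we get {λ}. So FIRST(<S>) = {λ, s, t}.
FIRST(<B>): from <B>→<S> t we get {s, t}; from <B>→<E> we get {s}; from <B>→t <E> s we get {t}; from <B>→λ we get {λ}. So FIRST(<B>) = {λ, s, t}.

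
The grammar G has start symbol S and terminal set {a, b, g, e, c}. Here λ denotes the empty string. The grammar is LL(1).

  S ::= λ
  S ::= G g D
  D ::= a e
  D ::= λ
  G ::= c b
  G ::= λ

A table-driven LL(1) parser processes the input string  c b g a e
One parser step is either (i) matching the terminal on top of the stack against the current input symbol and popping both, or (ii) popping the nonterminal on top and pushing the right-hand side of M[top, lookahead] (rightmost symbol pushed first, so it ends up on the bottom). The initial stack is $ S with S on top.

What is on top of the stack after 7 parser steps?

step 1: stack=$ S  input=c b g a e $  — expand S ::= G g D
step 2: stack=$ D g G  input=c b g a e $  — expand G ::= c b
step 3: stack=$ D g b c  input=c b g a e $  — match c
step 4: stack=$ D g b  input=b g a e $  — match b
step 5: stack=$ D g  input=g a e $  — match g
step 6: stack=$ D  input=a e $  — expand D ::= a e
step 7: stack=$ e a  input=a e $  — match a
Stack after step 7: $ e (top = e).

e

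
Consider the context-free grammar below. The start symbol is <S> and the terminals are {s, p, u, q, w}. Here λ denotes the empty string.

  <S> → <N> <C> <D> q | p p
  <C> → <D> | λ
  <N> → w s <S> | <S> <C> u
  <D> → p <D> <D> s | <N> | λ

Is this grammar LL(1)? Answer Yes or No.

FIRST(<S>) = {p, w}
FIRST(<C>) = {λ, p, w}
FIRST(<N>) = {p, w}
FIRST(<D>) = {λ, p, w}
FOLLOW(<S>) = {$, p, q, s, u, w}
FOLLOW(<C>) = {p, q, u, w}
FOLLOW(<N>) = {p, q, s, u, w}
FOLLOW(<D>) = {p, q, s, u, w}
Cell M[<C>, p] receives both <C> → <D> and <C> → λ — the grammar is not LL(1).

No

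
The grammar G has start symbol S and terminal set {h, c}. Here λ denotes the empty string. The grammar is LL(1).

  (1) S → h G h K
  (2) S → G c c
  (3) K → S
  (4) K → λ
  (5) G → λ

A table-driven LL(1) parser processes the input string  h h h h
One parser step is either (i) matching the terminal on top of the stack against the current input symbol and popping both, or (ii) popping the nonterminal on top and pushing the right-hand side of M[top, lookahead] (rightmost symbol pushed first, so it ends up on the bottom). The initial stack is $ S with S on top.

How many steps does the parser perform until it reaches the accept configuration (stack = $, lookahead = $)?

10

      Stack      Input      Action
   1  $ S        h h h h $  expand S → h G h K
   2  $ K h G h  h h h h $  match h
   3  $ K h G    h h h $    expand G → λ
   4  $ K h      h h h $    match h
   5  $ K        h h $      expand K → S
   6  $ S        h h $      expand S → h G h K
   7  $ K h G h  h h $      match h
   8  $ K h G    h $        expand G → λ
   9  $ K h      h $        match h
  10  $ K        $          expand K → λ
Accept reached after 10 steps.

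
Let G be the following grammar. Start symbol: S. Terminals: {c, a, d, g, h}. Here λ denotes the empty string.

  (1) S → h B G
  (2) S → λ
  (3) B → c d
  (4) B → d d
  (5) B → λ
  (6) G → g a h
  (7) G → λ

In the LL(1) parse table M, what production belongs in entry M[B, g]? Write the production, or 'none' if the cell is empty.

B → λ

FIRST(S) = {λ, h}
FIRST(B) = {λ, c, d}
FIRST(G) = {λ, g}
FOLLOW(S) includes $ since S is the start symbol.
FOLLOW(S): S appears on no right-hand side. Thus FOLLOW(S) = {$}.
FOLLOW(B): in S→h B G, B is followed by G with FIRST {λ, g}; in S→h B G, the suffix after B is nullable, so FOLLOW(B) ⊇ FOLLOW(S) = {$}. Thus FOLLOW(B) = {$, g}.
For B → c d: FIRST(c d) = {c}, so it goes in M[B, t] for t ∈ {c}.
For B → d d: FIRST(d d) = {d}, so it goes in M[B, t] for t ∈ {d}.
For B → λ: FIRST(λ) = {λ}, so it goes in M[B, t] for t ∈ {}; since λ ∈ FIRST, also for every t ∈ FOLLOW(B) = {$, g}.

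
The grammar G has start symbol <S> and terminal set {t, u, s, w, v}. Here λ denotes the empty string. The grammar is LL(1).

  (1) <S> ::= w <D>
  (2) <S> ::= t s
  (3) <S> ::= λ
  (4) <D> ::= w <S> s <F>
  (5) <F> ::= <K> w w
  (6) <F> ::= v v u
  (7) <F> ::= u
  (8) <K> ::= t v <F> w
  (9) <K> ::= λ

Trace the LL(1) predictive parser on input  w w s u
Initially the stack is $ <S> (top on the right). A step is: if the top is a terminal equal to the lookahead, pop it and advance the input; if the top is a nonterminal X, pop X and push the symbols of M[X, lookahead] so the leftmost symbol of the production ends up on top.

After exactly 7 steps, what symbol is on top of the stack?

     Stack          Input      Action
  1  $ <S>          w w s u $  expand <S> ::= w <D>
  2  $ <D> w        w w s u $  match w
  3  $ <D>          w s u $    expand <D> ::= w <S> s <F>
  4  $ <F> s <S> w  w s u $    match w
  5  $ <F> s <S>    s u $      expand <S> ::= λ
  6  $ <F> s        s u $      match s
  7  $ <F>          u $        expand <F> ::= u
Stack after step 7: $ u (top = u).

u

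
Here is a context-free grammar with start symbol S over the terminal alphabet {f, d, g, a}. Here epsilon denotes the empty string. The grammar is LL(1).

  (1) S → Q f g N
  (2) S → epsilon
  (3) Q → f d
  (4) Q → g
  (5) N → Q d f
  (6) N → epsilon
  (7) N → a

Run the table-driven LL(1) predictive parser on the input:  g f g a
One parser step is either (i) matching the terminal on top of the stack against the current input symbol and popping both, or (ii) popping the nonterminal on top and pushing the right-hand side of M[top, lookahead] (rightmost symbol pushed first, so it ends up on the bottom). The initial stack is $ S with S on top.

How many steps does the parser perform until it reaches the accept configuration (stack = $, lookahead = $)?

step 1: stack=$ S  input=g f g a $  — expand S → Q f g N
step 2: stack=$ N g f Q  input=g f g a $  — expand Q → g
step 3: stack=$ N g f g  input=g f g a $  — match g
step 4: stack=$ N g f  input=f g a $  — match f
step 5: stack=$ N g  input=g a $  — match g
step 6: stack=$ N  input=a $  — expand N → a
step 7: stack=$ a  input=a $  — match a
Accept reached after 7 steps.

7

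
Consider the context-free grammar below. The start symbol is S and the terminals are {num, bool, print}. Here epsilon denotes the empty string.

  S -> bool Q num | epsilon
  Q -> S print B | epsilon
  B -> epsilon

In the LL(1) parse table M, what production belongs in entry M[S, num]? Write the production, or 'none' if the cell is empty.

none

FIRST(S): from S->bool Q num we get {bool}; from S->epsilon we get {epsilon}. So FIRST(S) = {epsilon, bool}.
FIRST(B): from B->epsilon we get {epsilon}. So FIRST(B) = {epsilon}.
FIRST(Q): from Q->S print B we get {bool, print}; from Q->epsilon we get {epsilon}. So FIRST(Q) = {epsilon, bool, print}.
FOLLOW(S) includes $ since S is the start symbol.
FOLLOW(S): in Q->S print B, S is followed by print B with FIRST {print}. Thus FOLLOW(S) = {$, print}.
For S -> bool Q num: FIRST(bool Q num) = {bool}, so it goes in M[S, t] for t ∈ {bool}.
For S -> epsilon: FIRST(epsilon) = {epsilon}, so it goes in M[S, t] for t ∈ {}; since epsilon ∈ FIRST, also for every t ∈ FOLLOW(S) = {$, print}.
None of these place a production in M[S, num].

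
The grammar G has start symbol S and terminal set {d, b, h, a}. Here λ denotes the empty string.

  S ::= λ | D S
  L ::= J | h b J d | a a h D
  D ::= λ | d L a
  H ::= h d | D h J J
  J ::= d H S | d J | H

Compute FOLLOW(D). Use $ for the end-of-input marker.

FIRST(D): from D::=λ we get {λ}; from D::=d L a we get {d}. So FIRST(D) = {λ, d}.
FIRST(S): from S::=λ we get {λ}; from S::=D S we get {λ, d}. So FIRST(S) = {λ, d}.
FIRST(H): from H::=h d we get {h}; from H::=D h J J we get {d, h}. So FIRST(H) = {d, h}.
FIRST(J): from J::=d H S we get {d}; from J::=d J we get {d}; from J::=H we get {d, h}. So FIRST(J) = {d, h}.
FIRST(L): from L::=J we get {d, h}; from L::=h b J d we get {h}; from L::=a a h D we get {a}. So FIRST(L) = {a, d, h}.
FOLLOW(S) includes $ since S is the start symbol.
FOLLOW(L): in D::=d L a, L is followed by a with FIRST {a}. Thus FOLLOW(L) = {a}.
FOLLOW(S): in S::=D S, the suffix after S is empty (adds nothing new); in J::=d H S, the suffix after S is empty, so FOLLOW(S) ⊇ FOLLOW(J) = {a, d, h}. Thus FOLLOW(S) = {$, a, d, h}.
FOLLOW(D): in S::=D S, D is followed by S with FIRST {λ, d}; in S::=D S, the suffix after D is nullable, so FOLLOW(D) ⊇ FOLLOW(S) = {$, a, d, h}; in L::=a a h D, the suffix after D is empty, so FOLLOW(D) ⊇ FOLLOW(L) = {a}; in H::=D h J J, D is followed by h J J with FIRST {h}. Thus FOLLOW(D) = {$, a, d, h}.
FOLLOW(H): in J::=d H S, H is followed by S with FIRST {λ, d}; in J::=d H S, the suffix after H is nullable, so FOLLOW(H) ⊇ FOLLOW(J) = {a, d, h}; in J::=H, the suffix after H is empty, so FOLLOW(H) ⊇ FOLLOW(J) = {a, d, h}. Thus FOLLOW(H) = {a, d, h}.
FOLLOW(J): in L::=J, the suffix after J is empty, so FOLLOW(J) ⊇ FOLLOW(L) = {a}; in L::=h b J d, J is followed by d with FIRST {d}; in H::=D h J J (occurrence 1), J is followed by J with FIRST {d, h}; in H::=D h J J (occurrence 2), the suffix after J is empty, so FOLLOW(J) ⊇ FOLLOW(H) = {a, d, h}; in J::=d J, the suffix after J is empty (adds nothing new). Thus FOLLOW(J) = {a, d, h}.

{$, a, d, h}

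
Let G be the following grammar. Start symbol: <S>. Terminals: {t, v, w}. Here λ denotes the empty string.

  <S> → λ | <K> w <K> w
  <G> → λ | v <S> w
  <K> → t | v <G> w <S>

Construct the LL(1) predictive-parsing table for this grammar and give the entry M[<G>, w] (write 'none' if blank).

<G> → λ

FIRST(<G>) = {λ, v}
FIRST(<K>) = {t, v}
FIRST(<S>) = {λ, t, v}  (via <K> w <K> w)
FOLLOW(<S>) includes $ since <S> is the start symbol.
FOLLOW(<G>): in <K>→v <G> w <S>, <G> is followed by w <S> with FIRST {w}. Thus FOLLOW(<G>) = {w}.
For <G> → λ: FIRST(λ) = {λ}, so it goes in M[<G>, t] for t ∈ {}; since λ ∈ FIRST, also for every t ∈ FOLLOW(<G>) = {w}.
For <G> → v <S> w: FIRST(v <S> w) = {v}, so it goes in M[<G>, t] for t ∈ {v}.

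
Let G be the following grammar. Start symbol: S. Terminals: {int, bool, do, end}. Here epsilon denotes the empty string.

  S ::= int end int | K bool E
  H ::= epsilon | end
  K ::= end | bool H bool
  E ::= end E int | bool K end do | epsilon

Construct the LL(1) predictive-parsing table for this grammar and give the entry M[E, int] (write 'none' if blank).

FIRST(H) = {epsilon, end}
FIRST(K) = {bool, end}
FIRST(E) = {epsilon, bool, end}
FIRST(S) = {bool, end, int}  (via K bool E)
FOLLOW(S) includes $ since S is the start symbol.
FOLLOW(S): S appears on no right-hand side. Thus FOLLOW(S) = {$}.
FOLLOW(E): in S::=K bool E, the suffix after E is empty, so FOLLOW(E) ⊇ FOLLOW(S) = {$}; in E::=end E int, E is followed by int with FIRST {int}. Thus FOLLOW(E) = {$, int}.
For E ::= end E int: FIRST(end E int) = {end}, so it goes in M[E, t] for t ∈ {end}.
For E ::= bool K end do: FIRST(bool K end do) = {bool}, so it goes in M[E, t] for t ∈ {bool}.
For E ::= epsilon: FIRST(epsilon) = {epsilon}, so it goes in M[E, t] for t ∈ {}; since epsilon ∈ FIRST, also for every t ∈ FOLLOW(E) = {$, int}.

E ::= epsilon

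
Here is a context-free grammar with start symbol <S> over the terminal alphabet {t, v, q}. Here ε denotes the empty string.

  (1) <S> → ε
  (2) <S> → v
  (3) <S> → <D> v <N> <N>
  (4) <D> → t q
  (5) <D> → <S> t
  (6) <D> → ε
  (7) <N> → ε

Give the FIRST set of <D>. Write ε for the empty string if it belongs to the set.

{ε, t, v}

FIRST(<N>) = {ε}
FIRST(<S>) = {ε, t, v}  (via <D> v <N> <N>)
FIRST(<D>) = {ε, t, v}  (via <S> t)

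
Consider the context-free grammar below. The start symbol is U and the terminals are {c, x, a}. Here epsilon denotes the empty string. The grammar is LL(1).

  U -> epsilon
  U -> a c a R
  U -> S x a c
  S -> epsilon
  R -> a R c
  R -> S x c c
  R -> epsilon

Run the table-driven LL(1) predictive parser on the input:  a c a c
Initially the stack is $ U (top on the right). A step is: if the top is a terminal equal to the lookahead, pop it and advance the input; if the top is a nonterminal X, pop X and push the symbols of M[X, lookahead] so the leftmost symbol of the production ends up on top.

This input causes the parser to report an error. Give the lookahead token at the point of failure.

c

step 1: stack=$ U  input=a c a c $  — expand U -> a c a R
step 2: stack=$ R a c a  input=a c a c $  — match a
step 3: stack=$ R a c  input=c a c $  — match c
step 4: stack=$ R a  input=a c $  — match a
step 5: stack=$ R  input=c $  — expand R -> epsilon
step 6: stack=$  input=c $  — error: stack empty but input remains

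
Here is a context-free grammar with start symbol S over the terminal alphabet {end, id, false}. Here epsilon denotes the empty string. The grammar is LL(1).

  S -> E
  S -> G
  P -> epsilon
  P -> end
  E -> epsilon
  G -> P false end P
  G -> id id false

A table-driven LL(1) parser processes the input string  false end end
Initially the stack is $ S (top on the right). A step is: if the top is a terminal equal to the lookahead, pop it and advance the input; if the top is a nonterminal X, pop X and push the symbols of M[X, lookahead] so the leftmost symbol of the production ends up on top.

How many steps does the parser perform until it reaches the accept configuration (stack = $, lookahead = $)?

     Stack            Input            Action
  1  $ S              false end end $  expand S -> G
  2  $ G              false end end $  expand G -> P false end P
  3  $ P end false P  false end end $  expand P -> epsilon
  4  $ P end false    false end end $  match false
  5  $ P end          end end $        match end
  6  $ P              end $            expand P -> end
  7  $ end            end $            match end
Accept reached after 7 steps.

7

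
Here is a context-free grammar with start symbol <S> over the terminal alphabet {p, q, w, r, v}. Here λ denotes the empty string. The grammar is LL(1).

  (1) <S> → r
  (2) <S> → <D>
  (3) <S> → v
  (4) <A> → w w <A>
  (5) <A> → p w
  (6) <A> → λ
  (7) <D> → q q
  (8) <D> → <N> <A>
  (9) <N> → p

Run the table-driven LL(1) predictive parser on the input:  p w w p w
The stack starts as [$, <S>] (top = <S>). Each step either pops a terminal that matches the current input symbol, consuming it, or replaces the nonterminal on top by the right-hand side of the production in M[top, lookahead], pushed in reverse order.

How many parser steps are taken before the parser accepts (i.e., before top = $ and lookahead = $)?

10

step 1: stack=$ <S>  input=p w w p w $  — expand <S> → <D>
step 2: stack=$ <D>  input=p w w p w $  — expand <D> → <N> <A>
step 3: stack=$ <A> <N>  input=p w w p w $  — expand <N> → p
step 4: stack=$ <A> p  input=p w w p w $  — match p
step 5: stack=$ <A>  input=w w p w $  — expand <A> → w w <A>
step 6: stack=$ <A> w w  input=w w p w $  — match w
step 7: stack=$ <A> w  input=w p w $  — match w
step 8: stack=$ <A>  input=p w $  — expand <A> → p w
step 9: stack=$ w p  input=p w $  — match p
step 10: stack=$ w  input=w $  — match w
Accept reached after 10 steps.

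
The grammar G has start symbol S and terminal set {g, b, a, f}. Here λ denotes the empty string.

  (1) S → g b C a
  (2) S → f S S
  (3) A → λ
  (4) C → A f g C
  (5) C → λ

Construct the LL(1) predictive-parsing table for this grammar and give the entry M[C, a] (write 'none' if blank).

C → λ

FIRST(S) = {f, g}
FIRST(A) = {λ}
FIRST(C) = {λ, f}  (via A f g C)
FOLLOW(S) includes $ since S is the start symbol.
FOLLOW(C): in S→g b C a, C is followed by a with FIRST {a}; in C→A f g C, the suffix after C is empty (adds nothing new). Thus FOLLOW(C) = {a}.
For C → A f g C: FIRST(A f g C) = {f}, so it goes in M[C, t] for t ∈ {f}.
For C → λ: FIRST(λ) = {λ}, so it goes in M[C, t] for t ∈ {}; since λ ∈ FIRST, also for every t ∈ FOLLOW(C) = {a}.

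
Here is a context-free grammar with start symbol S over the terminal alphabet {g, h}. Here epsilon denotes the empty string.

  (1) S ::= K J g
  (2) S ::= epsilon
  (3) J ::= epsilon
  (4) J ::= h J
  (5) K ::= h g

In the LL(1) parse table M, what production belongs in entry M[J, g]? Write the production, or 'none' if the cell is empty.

FIRST(J) = {epsilon, h}
FIRST(K) = {h}
FIRST(S) = {epsilon, h}  (via K J g)
FOLLOW(S) includes $ since S is the start symbol.
FOLLOW(J): in S::=K J g, J is followed by g with FIRST {g}; in J::=h J, the suffix after J is empty (adds nothing new). Thus FOLLOW(J) = {g}.
For J ::= epsilon: FIRST(epsilon) = {epsilon}, so it goes in M[J, t] for t ∈ {}; since epsilon ∈ FIRST, also for every t ∈ FOLLOW(J) = {g}.
For J ::= h J: FIRST(h J) = {h}, so it goes in M[J, t] for t ∈ {h}.

J ::= epsilon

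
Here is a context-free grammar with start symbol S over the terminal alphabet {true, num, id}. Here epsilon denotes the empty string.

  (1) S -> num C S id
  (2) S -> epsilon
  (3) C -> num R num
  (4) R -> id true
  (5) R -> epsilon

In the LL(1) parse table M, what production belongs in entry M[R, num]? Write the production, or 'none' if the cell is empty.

R -> epsilon

FIRST(S) = {epsilon, num}
FIRST(C) = {num}
FIRST(R) = {epsilon, id}
FOLLOW(S) includes $ since S is the start symbol.
FOLLOW(R): in C->num R num, R is followed by num with FIRST {num}. Thus FOLLOW(R) = {num}.
For R -> id true: FIRST(id true) = {id}, so it goes in M[R, t] for t ∈ {id}.
For R -> epsilon: FIRST(epsilon) = {epsilon}, so it goes in M[R, t] for t ∈ {}; since epsilon ∈ FIRST, also for every t ∈ FOLLOW(R) = {num}.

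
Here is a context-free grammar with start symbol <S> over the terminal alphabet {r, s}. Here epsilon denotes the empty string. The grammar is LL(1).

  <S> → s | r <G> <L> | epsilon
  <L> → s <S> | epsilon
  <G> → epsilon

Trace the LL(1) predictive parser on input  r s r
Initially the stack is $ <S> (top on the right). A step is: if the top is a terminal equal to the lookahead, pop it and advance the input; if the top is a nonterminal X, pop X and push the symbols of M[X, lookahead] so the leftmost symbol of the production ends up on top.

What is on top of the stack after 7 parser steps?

step 1: stack=$ <S>  input=r s r $  — expand <S> → r <G> <L>
step 2: stack=$ <L> <G> r  input=r s r $  — match r
step 3: stack=$ <L> <G>  input=s r $  — expand <G> → epsilon
step 4: stack=$ <L>  input=s r $  — expand <L> → s <S>
step 5: stack=$ <S> s  input=s r $  — match s
step 6: stack=$ <S>  input=r $  — expand <S> → r <G> <L>
step 7: stack=$ <L> <G> r  input=r $  — match r
Stack after step 7: $ <L> <G> (top = <G>).

<G>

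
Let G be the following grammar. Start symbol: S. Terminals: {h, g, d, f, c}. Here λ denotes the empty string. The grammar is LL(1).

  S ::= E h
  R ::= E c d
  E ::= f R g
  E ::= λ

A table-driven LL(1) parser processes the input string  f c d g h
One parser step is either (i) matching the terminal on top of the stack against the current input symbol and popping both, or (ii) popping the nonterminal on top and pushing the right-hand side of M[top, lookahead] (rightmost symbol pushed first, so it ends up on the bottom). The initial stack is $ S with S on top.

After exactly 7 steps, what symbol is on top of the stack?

step 1: stack=$ S  input=f c d g h $  — expand S ::= E h
step 2: stack=$ h E  input=f c d g h $  — expand E ::= f R g
step 3: stack=$ h g R f  input=f c d g h $  — match f
step 4: stack=$ h g R  input=c d g h $  — expand R ::= E c d
step 5: stack=$ h g d c E  input=c d g h $  — expand E ::= λ
step 6: stack=$ h g d c  input=c d g h $  — match c
step 7: stack=$ h g d  input=d g h $  — match d
Stack after step 7: $ h g (top = g).

g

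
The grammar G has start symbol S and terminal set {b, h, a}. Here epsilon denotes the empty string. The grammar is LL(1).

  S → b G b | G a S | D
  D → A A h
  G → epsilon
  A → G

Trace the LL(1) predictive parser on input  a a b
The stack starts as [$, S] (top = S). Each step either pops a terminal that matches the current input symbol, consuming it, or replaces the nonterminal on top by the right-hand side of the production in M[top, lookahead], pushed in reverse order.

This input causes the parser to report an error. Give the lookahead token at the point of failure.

step 1: stack=$ S  input=a a b $  — expand S → G a S
step 2: stack=$ S a G  input=a a b $  — expand G → epsilon
step 3: stack=$ S a  input=a a b $  — match a
step 4: stack=$ S  input=a b $  — expand S → G a S
step 5: stack=$ S a G  input=a b $  — expand G → epsilon
step 6: stack=$ S a  input=a b $  — match a
step 7: stack=$ S  input=b $  — expand S → b G b
step 8: stack=$ b G b  input=b $  — match b
step 9: stack=$ b G  input=$  — error: M[G, $] is empty

$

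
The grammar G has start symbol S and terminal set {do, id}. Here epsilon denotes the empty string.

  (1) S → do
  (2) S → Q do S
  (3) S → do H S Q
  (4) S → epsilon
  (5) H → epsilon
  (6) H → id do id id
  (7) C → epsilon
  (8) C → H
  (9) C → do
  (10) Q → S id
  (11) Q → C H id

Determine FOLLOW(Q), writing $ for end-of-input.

FIRST(H) = {epsilon, id}
FIRST(C) = {epsilon, do, id}  (via H)
FIRST(S) = {epsilon, do, id}  (via Q do S)
FIRST(Q) = {do, id}  (via S id, C H id)
FOLLOW(S) includes $ since S is the start symbol.
FOLLOW(S): in S→Q do S, the suffix after S is empty (adds nothing new); in S→do H S Q, S is followed by Q with FIRST {do, id}; in Q→S id, S is followed by id with FIRST {id}. Thus FOLLOW(S) = {$, do, id}.
FOLLOW(C): in Q→C H id, C is followed by H id with FIRST {id}. Thus FOLLOW(C) = {id}.
FOLLOW(H): in S→do H S Q, H is followed by S Q with FIRST {do, id}; in C→H, the suffix after H is empty, so FOLLOW(H) ⊇ FOLLOW(C) = {id}; in Q→C H id, H is followed by id with FIRST {id}. Thus FOLLOW(H) = {do, id}.
FOLLOW(Q): in S→Q do S, Q is followed by do S with FIRST {do}; in S→do H S Q, the suffix after Q is empty, so FOLLOW(Q) ⊇ FOLLOW(S) = {$, do, id}. Thus FOLLOW(Q) = {$, do, id}.

{$, do, id}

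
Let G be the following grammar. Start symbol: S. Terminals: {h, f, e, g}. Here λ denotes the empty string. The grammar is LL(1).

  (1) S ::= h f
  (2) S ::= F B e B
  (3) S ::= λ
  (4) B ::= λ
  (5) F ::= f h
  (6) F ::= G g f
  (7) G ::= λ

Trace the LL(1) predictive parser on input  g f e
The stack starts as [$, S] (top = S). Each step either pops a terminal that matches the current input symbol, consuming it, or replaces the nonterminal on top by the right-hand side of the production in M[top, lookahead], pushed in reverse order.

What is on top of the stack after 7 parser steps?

B

     Stack          Input    Action
  1  $ S            g f e $  expand S ::= F B e B
  2  $ B e B F      g f e $  expand F ::= G g f
  3  $ B e B f g G  g f e $  expand G ::= λ
  4  $ B e B f g    g f e $  match g
  5  $ B e B f      f e $    match f
  6  $ B e B        e $      expand B ::= λ
  7  $ B e          e $      match e
Stack after step 7: $ B (top = B).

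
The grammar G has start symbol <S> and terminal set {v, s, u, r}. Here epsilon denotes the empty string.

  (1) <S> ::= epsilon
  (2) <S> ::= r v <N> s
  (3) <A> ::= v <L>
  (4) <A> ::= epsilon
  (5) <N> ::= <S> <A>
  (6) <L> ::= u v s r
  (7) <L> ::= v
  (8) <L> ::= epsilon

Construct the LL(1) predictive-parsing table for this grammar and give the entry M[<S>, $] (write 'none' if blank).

<S> ::= epsilon

FIRST(<S>): from <S>::=epsilon we get {epsilon}; from <S>::=r v <N> s we get {r}. So FIRST(<S>) = {epsilon, r}.
FIRST(<A>): from <A>::=v <L> we get {v}; from <A>::=epsilon we get {epsilon}. So FIRST(<A>) = {epsilon, v}.
FIRST(<L>): from <L>::=u v s r we get {u}; from <L>::=v we get {v}; from <L>::=epsilon we get {epsilon}. So FIRST(<L>) = {epsilon, u, v}.
FIRST(<N>): from <N>::=<S> <A> we get {epsilon, r, v}. So FIRST(<N>) = {epsilon, r, v}.
FOLLOW(<S>) includes $ since <S> is the start symbol.
FOLLOW(<N>): in <S>::=r v <N> s, <N> is followed by s with FIRST {s}. Thus FOLLOW(<N>) = {s}.
FOLLOW(<S>): in <N>::=<S> <A>, <S> is followed by <A> with FIRST {epsilon, v}; in <N>::=<S> <A>, the suffix after <S> is nullable, so FOLLOW(<S>) ⊇ FOLLOW(<N>) = {s}. Thus FOLLOW(<S>) = {$, s, v}.
For <S> ::= epsilon: FIRST(epsilon) = {epsilon}, so it goes in M[<S>, t] for t ∈ {}; since epsilon ∈ FIRST, also for every t ∈ FOLLOW(<S>) = {$, s, v}.
For <S> ::= r v <N> s: FIRST(r v <N> s) = {r}, so it goes in M[<S>, t] for t ∈ {r}.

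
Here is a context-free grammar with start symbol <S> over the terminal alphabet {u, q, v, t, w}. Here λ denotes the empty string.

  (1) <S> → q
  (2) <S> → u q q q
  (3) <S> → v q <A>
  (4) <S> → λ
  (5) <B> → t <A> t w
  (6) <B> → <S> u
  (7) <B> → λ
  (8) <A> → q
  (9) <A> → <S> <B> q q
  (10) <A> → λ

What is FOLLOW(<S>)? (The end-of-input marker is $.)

FIRST(<S>): from <S>→q we get {q}; from <S>→u q q q we get {u}; from <S>→v q <A> we get {v}; from <S>→λ we get {λ}. So FIRST(<S>) = {λ, q, u, v}.
FIRST(<B>): from <B>→t <A> t w we get {t}; from <B>→<S> u we get {q, u, v}; from <B>→λ we get {λ}. So FIRST(<B>) = {λ, q, t, u, v}.
FIRST(<A>): from <A>→q we get {q}; from <A>→<S> <B> q q we get {q, t, u, v}; from <A>→λ we get {λ}. So FIRST(<A>) = {λ, q, t, u, v}.
FOLLOW(<S>) includes $ since <S> is the start symbol.
FOLLOW(<S>): in <B>→<S> u, <S> is followed by u with FIRST {u}; in <A>→<S> <B> q q, <S> is followed by <B> q q with FIRST {q, t, u, v}. Thus FOLLOW(<S>) = {$, q, t, u, v}.
FOLLOW(<B>): in <A>→<S> <B> q q, <B> is followed by q q with FIRST {q}. Thus FOLLOW(<B>) = {q}.
FOLLOW(<A>): in <S>→v q <A>, the suffix after <A> is empty, so FOLLOW(<A>) ⊇ FOLLOW(<S>) = {$, q, t, u, v}; in <B>→t <A> t w, <A> is followed by t w with FIRST {t}. Thus FOLLOW(<A>) = {$, q, t, u, v}.

{$, q, t, u, v}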